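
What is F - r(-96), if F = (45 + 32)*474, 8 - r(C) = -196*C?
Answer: 55306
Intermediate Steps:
r(C) = 8 + 196*C (r(C) = 8 - (-196)*C = 8 + 196*C)
F = 36498 (F = 77*474 = 36498)
F - r(-96) = 36498 - (8 + 196*(-96)) = 36498 - (8 - 18816) = 36498 - 1*(-18808) = 36498 + 18808 = 55306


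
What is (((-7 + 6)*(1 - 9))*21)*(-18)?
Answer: -3024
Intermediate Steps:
(((-7 + 6)*(1 - 9))*21)*(-18) = (-1*(-8)*21)*(-18) = (8*21)*(-18) = 168*(-18) = -3024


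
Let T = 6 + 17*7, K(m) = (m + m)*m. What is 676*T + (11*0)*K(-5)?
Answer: 84500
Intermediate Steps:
K(m) = 2*m**2 (K(m) = (2*m)*m = 2*m**2)
T = 125 (T = 6 + 119 = 125)
676*T + (11*0)*K(-5) = 676*125 + (11*0)*(2*(-5)**2) = 84500 + 0*(2*25) = 84500 + 0*50 = 84500 + 0 = 84500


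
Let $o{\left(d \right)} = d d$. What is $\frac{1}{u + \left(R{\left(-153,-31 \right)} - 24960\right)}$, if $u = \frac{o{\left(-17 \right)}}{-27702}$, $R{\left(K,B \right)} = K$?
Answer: $- \frac{27702}{695680615} \approx -3.982 \cdot 10^{-5}$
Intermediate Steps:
$o{\left(d \right)} = d^{2}$
$u = - \frac{289}{27702}$ ($u = \frac{\left(-17\right)^{2}}{-27702} = 289 \left(- \frac{1}{27702}\right) = - \frac{289}{27702} \approx -0.010432$)
$\frac{1}{u + \left(R{\left(-153,-31 \right)} - 24960\right)} = \frac{1}{- \frac{289}{27702} - 25113} = \frac{1}{- \frac{695680615}{27702}} = - \frac{27702}{695680615}$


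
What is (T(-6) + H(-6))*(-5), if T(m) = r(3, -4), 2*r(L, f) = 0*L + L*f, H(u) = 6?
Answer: 0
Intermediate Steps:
r(L, f) = L*f/2 (r(L, f) = (0*L + L*f)/2 = (0 + L*f)/2 = (L*f)/2 = L*f/2)
T(m) = -6 (T(m) = (1/2)*3*(-4) = -6)
(T(-6) + H(-6))*(-5) = (-6 + 6)*(-5) = 0*(-5) = 0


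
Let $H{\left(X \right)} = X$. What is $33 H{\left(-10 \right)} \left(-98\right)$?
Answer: $32340$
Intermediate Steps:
$33 H{\left(-10 \right)} \left(-98\right) = 33 \left(-10\right) \left(-98\right) = \left(-330\right) \left(-98\right) = 32340$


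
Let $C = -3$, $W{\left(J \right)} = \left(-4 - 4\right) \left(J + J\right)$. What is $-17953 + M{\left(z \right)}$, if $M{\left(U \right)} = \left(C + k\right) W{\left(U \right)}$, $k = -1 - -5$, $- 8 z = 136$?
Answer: $-17681$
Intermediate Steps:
$z = -17$ ($z = \left(- \frac{1}{8}\right) 136 = -17$)
$W{\left(J \right)} = - 16 J$ ($W{\left(J \right)} = - 8 \cdot 2 J = - 16 J$)
$k = 4$ ($k = -1 + 5 = 4$)
$M{\left(U \right)} = - 16 U$ ($M{\left(U \right)} = \left(-3 + 4\right) \left(- 16 U\right) = 1 \left(- 16 U\right) = - 16 U$)
$-17953 + M{\left(z \right)} = -17953 - -272 = -17953 + 272 = -17681$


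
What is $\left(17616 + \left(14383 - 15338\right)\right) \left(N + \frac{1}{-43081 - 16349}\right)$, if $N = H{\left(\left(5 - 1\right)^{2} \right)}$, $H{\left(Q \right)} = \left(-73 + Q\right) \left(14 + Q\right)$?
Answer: $- \frac{1693179139961}{59430} \approx -2.849 \cdot 10^{7}$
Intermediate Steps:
$N = -1710$ ($N = -1022 + \left(\left(5 - 1\right)^{2}\right)^{2} - 59 \left(5 - 1\right)^{2} = -1022 + \left(4^{2}\right)^{2} - 59 \cdot 4^{2} = -1022 + 16^{2} - 944 = -1022 + 256 - 944 = -1710$)
$\left(17616 + \left(14383 - 15338\right)\right) \left(N + \frac{1}{-43081 - 16349}\right) = \left(17616 + \left(14383 - 15338\right)\right) \left(-1710 + \frac{1}{-43081 - 16349}\right) = \left(17616 + \left(14383 - 15338\right)\right) \left(-1710 + \frac{1}{-59430}\right) = \left(17616 - 955\right) \left(-1710 - \frac{1}{59430}\right) = 16661 \left(- \frac{101625301}{59430}\right) = - \frac{1693179139961}{59430}$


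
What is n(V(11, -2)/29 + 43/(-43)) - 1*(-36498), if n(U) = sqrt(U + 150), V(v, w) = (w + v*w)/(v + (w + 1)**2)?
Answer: 36498 + sqrt(125251)/29 ≈ 36510.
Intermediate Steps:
V(v, w) = (w + v*w)/(v + (1 + w)**2)
n(U) = sqrt(150 + U)
n(V(11, -2)/29 + 43/(-43)) - 1*(-36498) = sqrt(150 + (-2*(1 + 11)/(11 + (1 - 2)**2)/29 + 43/(-43))) - 1*(-36498) = sqrt(150 + (-2*12/(11 + (-1)**2)*(1/29) + 43*(-1/43))) + 36498 = sqrt(150 + (-2*12/(11 + 1)*(1/29) - 1)) + 36498 = sqrt(150 + (-2*12/12*(1/29) - 1)) + 36498 = sqrt(150 + (-2*1/12*12*(1/29) - 1)) + 36498 = sqrt(150 + (-2*1/29 - 1)) + 36498 = sqrt(150 + (-2/29 - 1)) + 36498 = sqrt(150 - 31/29) + 36498 = sqrt(4319/29) + 36498 = sqrt(125251)/29 + 36498 = 36498 + sqrt(125251)/29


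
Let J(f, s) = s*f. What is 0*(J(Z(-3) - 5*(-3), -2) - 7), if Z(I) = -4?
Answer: 0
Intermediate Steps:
J(f, s) = f*s
0*(J(Z(-3) - 5*(-3), -2) - 7) = 0*((-4 - 5*(-3))*(-2) - 7) = 0*((-4 + 15)*(-2) - 7) = 0*(11*(-2) - 7) = 0*(-22 - 7) = 0*(-29) = 0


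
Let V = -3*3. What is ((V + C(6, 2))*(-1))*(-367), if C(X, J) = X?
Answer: -1101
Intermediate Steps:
V = -9
((V + C(6, 2))*(-1))*(-367) = ((-9 + 6)*(-1))*(-367) = -3*(-1)*(-367) = 3*(-367) = -1101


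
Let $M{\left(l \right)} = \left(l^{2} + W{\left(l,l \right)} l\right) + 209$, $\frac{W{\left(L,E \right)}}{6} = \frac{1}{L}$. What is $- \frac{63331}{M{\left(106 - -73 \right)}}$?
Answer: $- \frac{63331}{32256} \approx -1.9634$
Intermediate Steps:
$W{\left(L,E \right)} = \frac{6}{L}$
$M{\left(l \right)} = 215 + l^{2}$ ($M{\left(l \right)} = \left(l^{2} + \frac{6}{l} l\right) + 209 = \left(l^{2} + 6\right) + 209 = \left(6 + l^{2}\right) + 209 = 215 + l^{2}$)
$- \frac{63331}{M{\left(106 - -73 \right)}} = - \frac{63331}{215 + \left(106 - -73\right)^{2}} = - \frac{63331}{215 + \left(106 + 73\right)^{2}} = - \frac{63331}{215 + 179^{2}} = - \frac{63331}{215 + 32041} = - \frac{63331}{32256}$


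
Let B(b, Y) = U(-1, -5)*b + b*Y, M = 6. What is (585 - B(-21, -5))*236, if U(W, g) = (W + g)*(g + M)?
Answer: 83544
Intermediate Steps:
U(W, g) = (6 + g)*(W + g) (U(W, g) = (W + g)*(g + 6) = (W + g)*(6 + g) = (6 + g)*(W + g))
B(b, Y) = -6*b + Y*b (B(b, Y) = ((-5)² + 6*(-1) + 6*(-5) - 1*(-5))*b + b*Y = (25 - 6 - 30 + 5)*b + Y*b = -6*b + Y*b)
(585 - B(-21, -5))*236 = (585 - (-21)*(-6 - 5))*236 = (585 - (-21)*(-11))*236 = (585 - 1*231)*236 = (585 - 231)*236 = 354*236 = 83544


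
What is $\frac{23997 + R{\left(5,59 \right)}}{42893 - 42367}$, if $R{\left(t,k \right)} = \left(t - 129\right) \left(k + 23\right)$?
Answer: $\frac{13829}{526} \approx 26.291$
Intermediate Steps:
$R{\left(t,k \right)} = \left(-129 + t\right) \left(23 + k\right)$
$\frac{23997 + R{\left(5,59 \right)}}{42893 - 42367} = \frac{23997 + \left(-2967 - 7611 + 23 \cdot 5 + 59 \cdot 5\right)}{42893 - 42367} = \frac{23997 + \left(-2967 - 7611 + 115 + 295\right)}{526} = \left(23997 - 10168\right) \frac{1}{526} = 13829 \cdot \frac{1}{526} = \frac{13829}{526}$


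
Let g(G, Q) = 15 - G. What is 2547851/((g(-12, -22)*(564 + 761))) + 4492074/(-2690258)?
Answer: 3346836294104/48121989975 ≈ 69.549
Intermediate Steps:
2547851/((g(-12, -22)*(564 + 761))) + 4492074/(-2690258) = 2547851/(((15 - 1*(-12))*(564 + 761))) + 4492074/(-2690258) = 2547851/(((15 + 12)*1325)) + 4492074*(-1/2690258) = 2547851/((27*1325)) - 2246037/1345129 = 2547851/35775 - 2246037/1345129 = 3346836294104/48121989975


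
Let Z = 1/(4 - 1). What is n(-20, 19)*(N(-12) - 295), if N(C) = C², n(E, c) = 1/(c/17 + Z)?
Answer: -7701/74 ≈ -104.07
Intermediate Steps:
Z = ⅓ (Z = 1/3 = ⅓ ≈ 0.33333)
n(E, c) = 1/(⅓ + c/17) (n(E, c) = 1/(c/17 + ⅓) = 1/(⅓ + c/17))
n(-20, 19)*(N(-12) - 295) = (51/(17 + 3*19))*((-12)² - 295) = (51/(17 + 57))*(144 - 295) = (51/74)*(-151) = -7701/74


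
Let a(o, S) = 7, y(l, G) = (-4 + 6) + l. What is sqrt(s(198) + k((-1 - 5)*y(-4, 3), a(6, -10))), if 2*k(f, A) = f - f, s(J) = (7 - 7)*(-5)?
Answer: 0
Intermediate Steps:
y(l, G) = 2 + l
s(J) = 0 (s(J) = 0*(-5) = 0)
k(f, A) = 0 (k(f, A) = (f - f)/2 = (1/2)*0 = 0)
sqrt(s(198) + k((-1 - 5)*y(-4, 3), a(6, -10))) = sqrt(0 + 0) = sqrt(0) = 0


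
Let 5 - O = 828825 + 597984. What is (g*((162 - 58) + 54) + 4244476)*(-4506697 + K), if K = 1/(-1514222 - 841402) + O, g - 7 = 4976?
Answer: -35164909361593739375/1177812 ≈ -2.9856e+13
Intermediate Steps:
g = 4983 (g = 7 + 4976 = 4983)
O = -1426804 (O = 5 - (828825 + 597984) = 5 - 1*1426809 = 5 - 1426809 = -1426804)
K = -3361013745697/2355624 (K = 1/(-1514222 - 841402) - 1426804 = 1/(-2355624) - 1426804 = -1/2355624 - 1426804 = -3361013745697/2355624 ≈ -1.4268e+6)
(g*((162 - 58) + 54) + 4244476)*(-4506697 + K) = (4983*((162 - 58) + 54) + 4244476)*(-4506697 - 3361013745697/2355624) = (4983*(104 + 54) + 4244476)*(-13977097359625/2355624) = (4983*158 + 4244476)*(-13977097359625/2355624) = (787314 + 4244476)*(-13977097359625/2355624) = 5031790*(-13977097359625/2355624) = -35164909361593739375/1177812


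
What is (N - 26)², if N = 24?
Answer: 4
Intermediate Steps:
(N - 26)² = (24 - 26)² = (-2)² = 4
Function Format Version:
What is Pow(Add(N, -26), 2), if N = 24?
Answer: 4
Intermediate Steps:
Pow(Add(N, -26), 2) = Pow(Add(24, -26), 2) = Pow(-2, 2) = 4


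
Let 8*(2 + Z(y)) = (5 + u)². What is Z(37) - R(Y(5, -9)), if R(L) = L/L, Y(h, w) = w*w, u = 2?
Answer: 25/8 ≈ 3.1250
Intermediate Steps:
Y(h, w) = w²
Z(y) = 33/8 (Z(y) = -2 + (5 + 2)²/8 = -2 + (⅛)*7² = -2 + (⅛)*49 = -2 + 49/8 = 33/8)
R(L) = 1
Z(37) - R(Y(5, -9)) = 33/8 - 1*1 = 33/8 - 1 = 25/8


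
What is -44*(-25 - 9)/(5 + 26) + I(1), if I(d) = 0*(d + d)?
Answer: 1496/31 ≈ 48.258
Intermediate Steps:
I(d) = 0 (I(d) = 0*(2*d) = 0)
-44*(-25 - 9)/(5 + 26) + I(1) = -44*(-25 - 9)/(5 + 26) + 0 = -(-1496)/31 + 0 = -44*(-34/31) + 0 = 1496/31 + 0 = 1496/31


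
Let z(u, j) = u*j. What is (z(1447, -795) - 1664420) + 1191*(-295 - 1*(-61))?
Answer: -3093479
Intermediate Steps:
z(u, j) = j*u
(z(1447, -795) - 1664420) + 1191*(-295 - 1*(-61)) = (-795*1447 - 1664420) + 1191*(-295 - 1*(-61)) = (-1150365 - 1664420) + 1191*(-295 + 61) = -2814785 + 1191*(-234) = -2814785 - 278694 = -3093479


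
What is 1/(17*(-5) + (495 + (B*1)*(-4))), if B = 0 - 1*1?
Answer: 1/414 ≈ 0.0024155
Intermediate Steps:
B = -1 (B = 0 - 1 = -1)
1/(17*(-5) + (495 + (B*1)*(-4))) = 1/(17*(-5) + (495 - 1*1*(-4))) = 1/(-85 + (495 - 1*(-4))) = 1/(-85 + (495 + 4)) = 1/(-85 + 499) = 1/414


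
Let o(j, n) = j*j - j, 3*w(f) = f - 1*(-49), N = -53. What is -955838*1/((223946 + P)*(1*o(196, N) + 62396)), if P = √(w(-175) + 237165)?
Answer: -53514024187/1261512687189122 + 1433757*√26347/2523025374378244 ≈ -4.2328e-5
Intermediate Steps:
w(f) = 49/3 + f/3 (w(f) = (f - 1*(-49))/3 = (f + 49)/3 = (49 + f)/3 = 49/3 + f/3)
P = 3*√26347 (P = √((49/3 + (⅓)*(-175)) + 237165) = √((49/3 - 175/3) + 237165) = √(-42 + 237165) = √237123 = 3*√26347 ≈ 486.95)
o(j, n) = j² - j
-955838*1/((223946 + P)*(1*o(196, N) + 62396)) = -955838*1/((223946 + 3*√26347)*(1*(196*(-1 + 196)) + 62396)) = -955838*1/((223946 + 3*√26347)*(1*(196*195) + 62396)) = -955838*1/((223946 + 3*√26347)*(1*38220 + 62396)) = -955838*1/((38220 + 62396)*(223946 + 3*√26347)) = -955838*1/(100616*(223946 + 3*√26347)) = -955838/(22532550736 + 301848*√26347)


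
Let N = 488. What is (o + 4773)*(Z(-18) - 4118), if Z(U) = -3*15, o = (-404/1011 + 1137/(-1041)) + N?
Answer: -7681254875440/350817 ≈ -2.1895e+7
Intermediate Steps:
o = 170675339/350817 (o = (-404/1011 + 1137/(-1041)) + 488 = (-404*1/1011 + 1137*(-1/1041)) + 488 = (-404/1011 - 379/347) + 488 = -523357/350817 + 488 = 170675339/350817 ≈ 486.51)
Z(U) = -45
(o + 4773)*(Z(-18) - 4118) = (170675339/350817 + 4773)*(-45 - 4118) = (1845124880/350817)*(-4163) = -7681254875440/350817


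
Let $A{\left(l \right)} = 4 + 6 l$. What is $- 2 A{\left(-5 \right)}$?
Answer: $52$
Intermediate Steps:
$- 2 A{\left(-5 \right)} = - 2 \left(4 + 6 \left(-5\right)\right) = - 2 \left(4 - 30\right) = \left(-2\right) \left(-26\right) = 52$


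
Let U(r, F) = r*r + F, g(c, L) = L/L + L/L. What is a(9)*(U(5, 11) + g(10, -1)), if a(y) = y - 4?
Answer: 190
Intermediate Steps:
g(c, L) = 2 (g(c, L) = 1 + 1 = 2)
a(y) = -4 + y
U(r, F) = F + r² (U(r, F) = r² + F = F + r²)
a(9)*(U(5, 11) + g(10, -1)) = (-4 + 9)*((11 + 5²) + 2) = 5*((11 + 25) + 2) = 5*(36 + 2) = 5*38 = 190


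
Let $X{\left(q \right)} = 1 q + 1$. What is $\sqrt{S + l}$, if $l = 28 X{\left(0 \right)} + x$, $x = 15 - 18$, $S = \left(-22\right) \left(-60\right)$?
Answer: $\sqrt{1345} \approx 36.674$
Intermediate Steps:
$X{\left(q \right)} = 1 + q$ ($X{\left(q \right)} = q + 1 = 1 + q$)
$S = 1320$
$x = -3$ ($x = 15 - 18 = -3$)
$l = 25$ ($l = 28 \left(1 + 0\right) - 3 = 28 \cdot 1 - 3 = 28 - 3 = 25$)
$\sqrt{S + l} = \sqrt{1320 + 25} = \sqrt{1345}$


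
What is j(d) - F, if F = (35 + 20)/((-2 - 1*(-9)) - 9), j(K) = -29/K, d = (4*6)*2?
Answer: 1291/48 ≈ 26.896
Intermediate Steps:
d = 48 (d = 24*2 = 48)
F = -55/2 (F = 55/((-2 + 9) - 9) = 55/(7 - 9) = 55/(-2) = -½*55 = -55/2 ≈ -27.500)
j(d) - F = -29/48 - 1*(-55/2) = -29*1/48 + 55/2 = -29/48 + 55/2 = 1291/48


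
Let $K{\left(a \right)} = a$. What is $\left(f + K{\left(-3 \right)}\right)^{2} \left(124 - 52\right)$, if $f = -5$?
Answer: $4608$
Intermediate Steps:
$\left(f + K{\left(-3 \right)}\right)^{2} \left(124 - 52\right) = \left(-5 - 3\right)^{2} \left(124 - 52\right) = \left(-8\right)^{2} \cdot 72 = 64 \cdot 72 = 4608$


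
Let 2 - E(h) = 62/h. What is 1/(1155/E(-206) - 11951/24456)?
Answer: 1932024/968858551 ≈ 0.0019941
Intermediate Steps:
E(h) = 2 - 62/h
1/(1155/E(-206) - 11951/24456) = 1/(1155/(2 - 62/(-206)) - 11951/24456) = 1/(1155/(2 - 62*(-1/206)) - 11951*1/24456) = 1/(1155/(2 + 31/103) - 11951/24456) = 1/(1155/(237/103) - 11951/24456) = 1/(1155*(103/237) - 11951/24456) = 1/(39655/79 - 11951/24456) = 1/(968858551/1932024) = 1932024/968858551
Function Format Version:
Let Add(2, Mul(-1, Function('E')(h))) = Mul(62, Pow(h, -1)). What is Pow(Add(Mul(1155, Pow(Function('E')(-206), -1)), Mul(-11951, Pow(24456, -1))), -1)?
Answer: Rational(1932024, 968858551) ≈ 0.0019941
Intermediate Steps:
Function('E')(h) = Add(2, Mul(-62, Pow(h, -1))) (Function('E')(h) = Add(2, Mul(-1, Mul(62, Pow(h, -1)))) = Add(2, Mul(-62, Pow(h, -1))))
Pow(Add(Mul(1155, Pow(Function('E')(-206), -1)), Mul(-11951, Pow(24456, -1))), -1) = Pow(Add(Mul(1155, Pow(Add(2, Mul(-62, Pow(-206, -1))), -1)), Mul(-11951, Pow(24456, -1))), -1) = Pow(Add(Mul(1155, Pow(Add(2, Mul(-62, Rational(-1, 206))), -1)), Mul(-11951, Rational(1, 24456))), -1) = Pow(Add(Mul(1155, Pow(Add(2, Rational(31, 103)), -1)), Rational(-11951, 24456)), -1) = Pow(Add(Mul(1155, Pow(Rational(237, 103), -1)), Rational(-11951, 24456)), -1) = Pow(Add(Mul(1155, Rational(103, 237)), Rational(-11951, 24456)), -1) = Pow(Add(Rational(39655, 79), Rational(-11951, 24456)), -1) = Pow(Rational(968858551, 1932024), -1) = Rational(1932024, 968858551)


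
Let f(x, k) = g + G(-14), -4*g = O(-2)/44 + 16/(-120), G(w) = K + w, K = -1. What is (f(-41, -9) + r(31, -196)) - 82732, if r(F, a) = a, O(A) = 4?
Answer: -54742373/660 ≈ -82943.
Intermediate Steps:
G(w) = -1 + w
g = 7/660 (g = -(4/44 + 16/(-120))/4 = -(4*(1/44) + 16*(-1/120))/4 = -(1/11 - 2/15)/4 = -¼*(-7/165) = 7/660 ≈ 0.010606)
f(x, k) = -9893/660 (f(x, k) = 7/660 + (-1 - 14) = 7/660 - 15 = -9893/660)
(f(-41, -9) + r(31, -196)) - 82732 = (-9893/660 - 196) - 82732 = -139253/660 - 82732 = -54742373/660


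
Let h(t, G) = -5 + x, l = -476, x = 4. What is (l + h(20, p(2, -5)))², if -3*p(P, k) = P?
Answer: 227529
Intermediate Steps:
p(P, k) = -P/3
h(t, G) = -1 (h(t, G) = -5 + 4 = -1)
(l + h(20, p(2, -5)))² = (-476 - 1)² = (-477)² = 227529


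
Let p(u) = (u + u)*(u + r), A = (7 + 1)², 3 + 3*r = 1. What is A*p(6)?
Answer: 4096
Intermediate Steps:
r = -⅔ (r = -1 + (⅓)*1 = -1 + ⅓ = -⅔ ≈ -0.66667)
A = 64 (A = 8² = 64)
p(u) = 2*u*(-⅔ + u) (p(u) = (u + u)*(u - ⅔) = (2*u)*(-⅔ + u) = 2*u*(-⅔ + u))
A*p(6) = 64*((⅔)*6*(-2 + 3*6)) = 64*((⅔)*6*(-2 + 18)) = 64*((⅔)*6*16) = 64*64 = 4096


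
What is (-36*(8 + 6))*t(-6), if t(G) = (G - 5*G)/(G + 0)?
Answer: 2016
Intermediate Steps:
t(G) = -4 (t(G) = (-4*G)/G = -4)
(-36*(8 + 6))*t(-6) = -36*(8 + 6)*(-4) = -36*14*(-4) = -504*(-4) = 2016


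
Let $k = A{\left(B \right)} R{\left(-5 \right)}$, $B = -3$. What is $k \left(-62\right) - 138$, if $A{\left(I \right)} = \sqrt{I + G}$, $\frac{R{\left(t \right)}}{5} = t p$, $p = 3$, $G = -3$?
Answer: $-138 + 4650 i \sqrt{6} \approx -138.0 + 11390.0 i$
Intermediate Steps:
$R{\left(t \right)} = 15 t$ ($R{\left(t \right)} = 5 t 3 = 5 \cdot 3 t = 15 t$)
$A{\left(I \right)} = \sqrt{-3 + I}$ ($A{\left(I \right)} = \sqrt{I - 3} = \sqrt{-3 + I}$)
$k = - 75 i \sqrt{6}$ ($k = \sqrt{-3 - 3} \cdot 15 \left(-5\right) = \sqrt{-6} \left(-75\right) = i \sqrt{6} \left(-75\right) = - 75 i \sqrt{6} \approx - 183.71 i$)
$k \left(-62\right) - 138 = - 75 i \sqrt{6} \left(-62\right) - 138 = 4650 i \sqrt{6} - 138 = -138 + 4650 i \sqrt{6}$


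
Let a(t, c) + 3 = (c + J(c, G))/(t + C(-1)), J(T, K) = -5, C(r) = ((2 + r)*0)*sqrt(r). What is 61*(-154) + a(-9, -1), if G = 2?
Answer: -28189/3 ≈ -9396.3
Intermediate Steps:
C(r) = 0 (C(r) = 0*sqrt(r) = 0)
a(t, c) = -3 + (-5 + c)/t (a(t, c) = -3 + (c - 5)/(t + 0) = -3 + (-5 + c)/t)
61*(-154) + a(-9, -1) = 61*(-154) + (-5 - 1 - 3*(-9))/(-9) = -9394 - (-5 - 1 + 27)/9 = -9394 - 1/9*21 = -9394 - 7/3 = -28189/3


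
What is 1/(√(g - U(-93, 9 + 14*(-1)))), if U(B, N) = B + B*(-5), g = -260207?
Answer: -I*√260579/260579 ≈ -0.001959*I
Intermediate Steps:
U(B, N) = -4*B (U(B, N) = B - 5*B = -4*B)
1/(√(g - U(-93, 9 + 14*(-1)))) = 1/(√(-260207 - (-4)*(-93))) = 1/(√(-260207 - 1*372)) = 1/(√(-260207 - 372)) = 1/(√(-260579)) = 1/(I*√260579) = -I*√260579/260579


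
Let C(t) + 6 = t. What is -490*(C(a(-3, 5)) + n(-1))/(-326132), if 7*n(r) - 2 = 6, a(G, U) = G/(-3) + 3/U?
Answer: -399/81533 ≈ -0.0048937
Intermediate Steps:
a(G, U) = 3/U - G/3 (a(G, U) = G*(-⅓) + 3/U = -G/3 + 3/U = 3/U - G/3)
C(t) = -6 + t
n(r) = 8/7 (n(r) = 2/7 + (⅐)*6 = 2/7 + 6/7 = 8/7)
-490*(C(a(-3, 5)) + n(-1))/(-326132) = -490*((-6 + (3/5 - ⅓*(-3))) + 8/7)/(-326132) = -490*((-6 + (3*(⅕) + 1)) + 8/7)*(-1/326132) = -490*((-6 + (⅗ + 1)) + 8/7)*(-1/326132) = -490*((-6 + 8/5) + 8/7)*(-1/326132) = -490*(-22/5 + 8/7)*(-1/326132) = -490*(-114/35)*(-1/326132) = 1596*(-1/326132) = -399/81533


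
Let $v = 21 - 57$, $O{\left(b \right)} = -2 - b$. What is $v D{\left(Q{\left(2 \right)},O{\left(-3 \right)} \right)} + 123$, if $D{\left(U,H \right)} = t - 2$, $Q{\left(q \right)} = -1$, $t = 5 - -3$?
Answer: $-93$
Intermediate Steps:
$t = 8$ ($t = 5 + 3 = 8$)
$v = -36$ ($v = 21 - 57 = -36$)
$D{\left(U,H \right)} = 6$ ($D{\left(U,H \right)} = 8 - 2 = 6$)
$v D{\left(Q{\left(2 \right)},O{\left(-3 \right)} \right)} + 123 = \left(-36\right) 6 + 123 = -216 + 123 = -93$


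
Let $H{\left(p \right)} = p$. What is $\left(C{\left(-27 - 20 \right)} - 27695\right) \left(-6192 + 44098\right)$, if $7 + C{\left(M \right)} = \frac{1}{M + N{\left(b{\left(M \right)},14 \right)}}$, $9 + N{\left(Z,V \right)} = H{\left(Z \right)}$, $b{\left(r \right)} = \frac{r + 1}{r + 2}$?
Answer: $- \frac{1298939931729}{1237} \approx -1.0501 \cdot 10^{9}$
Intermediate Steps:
$b{\left(r \right)} = \frac{1 + r}{2 + r}$
$N{\left(Z,V \right)} = -9 + Z$
$C{\left(M \right)} = -7 + \frac{1}{-9 + M + \frac{1 + M}{2 + M}}$ ($C{\left(M \right)} = -7 + \frac{1}{M + \left(-9 + \frac{1 + M}{2 + M}\right)} = -7 + \frac{1}{-9 + M + \frac{1 + M}{2 + M}}$)
$\left(C{\left(-27 - 20 \right)} - 27695\right) \left(-6192 + 44098\right) = \left(\frac{121 - 7 \left(-27 - 20\right)^{2} + 43 \left(-27 - 20\right)}{-17 + \left(-27 - 20\right)^{2} - 6 \left(-27 - 20\right)} - 27695\right) \left(-6192 + 44098\right) = \left(\frac{121 - 7 \left(-47\right)^{2} + 43 \left(-47\right)}{-17 + \left(-47\right)^{2} - -282} - 27695\right) 37906 = \left(\frac{121 - 15463 - 2021}{-17 + 2209 + 282} - 27695\right) 37906 = \left(\frac{121 - 15463 - 2021}{2474} - 27695\right) 37906 = \left(\frac{1}{2474} \left(-17363\right) - 27695\right) 37906 = \left(- \frac{17363}{2474} - 27695\right) 37906 = \left(- \frac{68534793}{2474}\right) 37906 = - \frac{1298939931729}{1237}$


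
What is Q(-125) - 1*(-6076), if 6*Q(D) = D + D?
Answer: 18103/3 ≈ 6034.3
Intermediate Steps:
Q(D) = D/3 (Q(D) = (D + D)/6 = (2*D)/6 = D/3)
Q(-125) - 1*(-6076) = (⅓)*(-125) - 1*(-6076) = -125/3 + 6076 = 18103/3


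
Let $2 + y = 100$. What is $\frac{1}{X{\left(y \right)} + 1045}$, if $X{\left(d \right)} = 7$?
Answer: $\frac{1}{1052} \approx 0.00095057$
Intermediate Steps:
$y = 98$ ($y = -2 + 100 = 98$)
$\frac{1}{X{\left(y \right)} + 1045} = \frac{1}{7 + 1045} = \frac{1}{1052}$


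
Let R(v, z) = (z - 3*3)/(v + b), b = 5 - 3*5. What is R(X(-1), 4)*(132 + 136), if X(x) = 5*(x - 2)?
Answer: 268/5 ≈ 53.600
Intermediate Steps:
b = -10 (b = 5 - 15 = -10)
X(x) = -10 + 5*x (X(x) = 5*(-2 + x) = -10 + 5*x)
R(v, z) = (-9 + z)/(-10 + v) (R(v, z) = (z - 3*3)/(v - 10) = (z - 9)/(-10 + v) = (-9 + z)/(-10 + v))
R(X(-1), 4)*(132 + 136) = ((-9 + 4)/(-10 + (-10 + 5*(-1))))*(132 + 136) = (-5/(-10 + (-10 - 5)))*268 = (-5/(-10 - 15))*268 = (-5/(-25))*268 = -1/25*(-5)*268 = (1/5)*268 = 268/5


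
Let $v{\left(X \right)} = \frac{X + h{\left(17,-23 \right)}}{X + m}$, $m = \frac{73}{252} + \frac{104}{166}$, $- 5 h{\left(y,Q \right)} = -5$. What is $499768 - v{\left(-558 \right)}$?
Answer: $\frac{5823267593908}{11651965} \approx 4.9977 \cdot 10^{5}$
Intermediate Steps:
$h{\left(y,Q \right)} = 1$ ($h{\left(y,Q \right)} = \left(- \frac{1}{5}\right) \left(-5\right) = 1$)
$m = \frac{19163}{20916}$ ($m = 73 \cdot \frac{1}{252} + 104 \cdot \frac{1}{166} = \frac{73}{252} + \frac{52}{83} = \frac{19163}{20916} \approx 0.91619$)
$v{\left(X \right)} = \frac{1 + X}{\frac{19163}{20916} + X}$ ($v{\left(X \right)} = \frac{X + 1}{X + \frac{19163}{20916}} = \frac{1 + X}{\frac{19163}{20916} + X}$)
$499768 - v{\left(-558 \right)} = 499768 - \frac{20916 \left(1 - 558\right)}{19163 + 20916 \left(-558\right)} = 499768 - 20916 \frac{1}{19163 - 11671128} \left(-557\right) = 499768 - 20916 \frac{1}{-11651965} \left(-557\right) = 499768 - 20916 \left(- \frac{1}{11651965}\right) \left(-557\right) = 499768 - \frac{11650212}{11651965} = \frac{5823267593908}{11651965}$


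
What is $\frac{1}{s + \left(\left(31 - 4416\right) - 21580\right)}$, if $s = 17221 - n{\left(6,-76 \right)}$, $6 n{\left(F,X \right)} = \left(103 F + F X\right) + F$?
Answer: $- \frac{1}{8772} \approx -0.000114$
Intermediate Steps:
$n{\left(F,X \right)} = \frac{52 F}{3} + \frac{F X}{6}$ ($n{\left(F,X \right)} = \frac{\left(103 F + F X\right) + F}{6} = \frac{104 F + F X}{6} = \frac{52 F}{3} + \frac{F X}{6}$)
$s = 17193$ ($s = 17221 - \frac{1}{6} \cdot 6 \left(104 - 76\right) = 17221 - \frac{1}{6} \cdot 6 \cdot 28 = 17221 - 28 = 17193$)
$\frac{1}{s + \left(\left(31 - 4416\right) - 21580\right)} = \frac{1}{17193 + \left(\left(31 - 4416\right) - 21580\right)} = \frac{1}{17193 - 25965} = \frac{1}{-8772} = - \frac{1}{8772}$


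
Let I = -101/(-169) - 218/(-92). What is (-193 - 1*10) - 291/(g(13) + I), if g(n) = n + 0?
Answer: -27460421/124129 ≈ -221.22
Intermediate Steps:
g(n) = n
I = 23067/7774 (I = -101*(-1/169) - 218*(-1/92) = 101/169 + 109/46 = 23067/7774 ≈ 2.9672)
(-193 - 1*10) - 291/(g(13) + I) = (-193 - 1*10) - 291/(13 + 23067/7774) = (-193 - 10) - 291/(124129/7774) = -203 + (7774/124129)*(-291) = -203 - 2262234/124129 = -27460421/124129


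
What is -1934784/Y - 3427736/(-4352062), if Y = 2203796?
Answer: -8329509988/92221700263 ≈ -0.090320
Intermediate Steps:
-1934784/Y - 3427736/(-4352062) = -1934784/2203796 - 3427736/(-4352062) = -1934784*1/2203796 - 3427736*(-1/4352062) = -483696/550949 + 131836/167387 = -8329509988/92221700263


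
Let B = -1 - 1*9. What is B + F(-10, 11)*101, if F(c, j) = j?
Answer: 1101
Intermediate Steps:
B = -10 (B = -1 - 9 = -10)
B + F(-10, 11)*101 = -10 + 11*101 = -10 + 1111 = 1101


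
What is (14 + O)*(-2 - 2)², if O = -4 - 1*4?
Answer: 96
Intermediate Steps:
O = -8 (O = -4 - 4 = -8)
(14 + O)*(-2 - 2)² = (14 - 8)*(-2 - 2)² = 6*(-4)² = 6*16 = 96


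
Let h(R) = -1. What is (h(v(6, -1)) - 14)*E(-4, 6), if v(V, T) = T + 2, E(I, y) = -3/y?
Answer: 15/2 ≈ 7.5000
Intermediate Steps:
v(V, T) = 2 + T
(h(v(6, -1)) - 14)*E(-4, 6) = (-1 - 14)*(-3/6) = -(-45)/6 = -15*(-½) = 15/2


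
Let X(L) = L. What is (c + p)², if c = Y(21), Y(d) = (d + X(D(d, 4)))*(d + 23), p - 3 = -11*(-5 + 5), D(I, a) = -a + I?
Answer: 2805625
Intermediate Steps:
D(I, a) = I - a
p = 3 (p = 3 - 11*(-5 + 5) = 3 - 11*0 = 3 + 0 = 3)
Y(d) = (-4 + 2*d)*(23 + d) (Y(d) = (d + (d - 1*4))*(d + 23) = (d + (d - 4))*(23 + d) = (d + (-4 + d))*(23 + d) = (-4 + 2*d)*(23 + d))
c = 1672 (c = -92 + 2*21² + 42*21 = -92 + 2*441 + 882 = -92 + 882 + 882 = 1672)
(c + p)² = (1672 + 3)² = 1675² = 2805625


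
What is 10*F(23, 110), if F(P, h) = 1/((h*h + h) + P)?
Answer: 10/12233 ≈ 0.00081746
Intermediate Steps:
F(P, h) = 1/(P + h + h²) (F(P, h) = 1/((h² + h) + P) = 1/((h + h²) + P) = 1/(P + h + h²))
10*F(23, 110) = 10/(23 + 110 + 110²) = 10/(23 + 110 + 12100) = 10/12233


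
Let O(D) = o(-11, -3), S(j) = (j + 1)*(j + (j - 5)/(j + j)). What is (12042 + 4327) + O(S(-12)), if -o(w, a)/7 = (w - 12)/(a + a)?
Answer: 98053/6 ≈ 16342.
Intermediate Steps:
o(w, a) = -7*(-12 + w)/(2*a) (o(w, a) = -7*(w - 12)/(a + a) = -7*(-12 + w)/(2*a))
S(j) = (1 + j)*(j + (-5 + j)/(2*j)) (S(j) = (1 + j)*(j + (-5 + j)/((2*j))) = (1 + j)*(j + (-5 + j)*(1/(2*j))) = (1 + j)*(j + (-5 + j)/(2*j)))
O(D) = -161/6 (O(D) = (7/2)*(12 - 1*(-11))/(-3) = (7/2)*(-⅓)*(12 + 11) = (7/2)*(-⅓)*23 = -161/6)
(12042 + 4327) + O(S(-12)) = (12042 + 4327) - 161/6 = 16369 - 161/6 = 98053/6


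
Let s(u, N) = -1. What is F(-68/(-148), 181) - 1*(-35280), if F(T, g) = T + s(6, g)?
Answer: 1305340/37 ≈ 35279.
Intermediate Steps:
F(T, g) = -1 + T (F(T, g) = T - 1 = -1 + T)
F(-68/(-148), 181) - 1*(-35280) = (-1 - 68/(-148)) - 1*(-35280) = (-1 - 68*(-1/148)) + 35280 = (-1 + 17/37) + 35280 = -20/37 + 35280 = 1305340/37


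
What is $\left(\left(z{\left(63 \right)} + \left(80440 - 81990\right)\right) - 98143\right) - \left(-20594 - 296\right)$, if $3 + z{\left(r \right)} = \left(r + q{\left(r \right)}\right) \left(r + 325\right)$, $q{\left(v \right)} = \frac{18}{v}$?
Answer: $- \frac{379758}{7} \approx -54251.0$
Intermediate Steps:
$z{\left(r \right)} = -3 + \left(325 + r\right) \left(r + \frac{18}{r}\right)$ ($z{\left(r \right)} = -3 + \left(r + \frac{18}{r}\right) \left(r + 325\right) = -3 + \left(r + \frac{18}{r}\right) \left(325 + r\right) = -3 + \left(325 + r\right) \left(r + \frac{18}{r}\right)$)
$\left(\left(z{\left(63 \right)} + \left(80440 - 81990\right)\right) - 98143\right) - \left(-20594 - 296\right) = \left(\left(\left(15 + 63^{2} + 325 \cdot 63 + \frac{5850}{63}\right) + \left(80440 - 81990\right)\right) - 98143\right) - \left(-20594 - 296\right) = \left(\left(\left(15 + 3969 + 20475 + 5850 \cdot \frac{1}{63}\right) + \left(80440 - 81990\right)\right) - 98143\right) - \left(-20594 - 296\right) = \left(\left(\left(15 + 3969 + 20475 + \frac{650}{7}\right) - 1550\right) - 98143\right) - -20890 = \left(\left(\frac{171863}{7} - 1550\right) - 98143\right) + 20890 = \left(\frac{161013}{7} - 98143\right) + 20890 = - \frac{525988}{7} + 20890 = - \frac{379758}{7}$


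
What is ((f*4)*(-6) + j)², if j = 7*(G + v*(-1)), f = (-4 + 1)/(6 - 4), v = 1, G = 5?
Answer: 4096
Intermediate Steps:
f = -3/2 ≈ -1.5000
j = 28 (j = 7*(5 + 1*(-1)) = 7*(5 - 1) = 7*4 = 28)
((f*4)*(-6) + j)² = (-3/2*4*(-6) + 28)² = (-6*(-6) + 28)² = (36 + 28)² = 64² = 4096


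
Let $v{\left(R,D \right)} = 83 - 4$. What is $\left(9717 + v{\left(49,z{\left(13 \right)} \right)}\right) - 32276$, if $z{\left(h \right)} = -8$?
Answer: $-22480$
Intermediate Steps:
$v{\left(R,D \right)} = 79$ ($v{\left(R,D \right)} = 83 - 4 = 79$)
$\left(9717 + v{\left(49,z{\left(13 \right)} \right)}\right) - 32276 = \left(9717 + 79\right) - 32276 = 9796 - 32276 = -22480$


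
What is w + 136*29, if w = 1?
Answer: 3945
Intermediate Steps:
w + 136*29 = 1 + 136*29 = 1 + 3944 = 3945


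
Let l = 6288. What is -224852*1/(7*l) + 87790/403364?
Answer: -5427064843/1109654364 ≈ -4.8908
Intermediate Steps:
-224852*1/(7*l) + 87790/403364 = -224852/(6288*7) + 87790/403364 = -224852/44016 + 87790*(1/403364) = -224852*1/44016 + 43895/201682 = -56213/11004 + 43895/201682 = -5427064843/1109654364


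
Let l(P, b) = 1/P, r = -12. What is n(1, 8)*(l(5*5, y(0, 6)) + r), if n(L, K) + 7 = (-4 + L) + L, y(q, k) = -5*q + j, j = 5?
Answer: 2691/25 ≈ 107.64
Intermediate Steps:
y(q, k) = 5 - 5*q (y(q, k) = -5*q + 5 = 5 - 5*q)
n(L, K) = -11 + 2*L (n(L, K) = -7 + ((-4 + L) + L) = -7 + (-4 + 2*L) = -11 + 2*L)
n(1, 8)*(l(5*5, y(0, 6)) + r) = (-11 + 2*1)*(1/(5*5) - 12) = (-11 + 2)*(1/25 - 12) = -9*(1/25 - 12) = -9*(-299/25) = 2691/25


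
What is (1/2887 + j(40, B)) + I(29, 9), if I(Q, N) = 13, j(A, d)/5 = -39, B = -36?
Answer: -525433/2887 ≈ -182.00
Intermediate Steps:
j(A, d) = -195 (j(A, d) = 5*(-39) = -195)
(1/2887 + j(40, B)) + I(29, 9) = (1/2887 - 195) + 13 = -562964/2887 + 13 = -525433/2887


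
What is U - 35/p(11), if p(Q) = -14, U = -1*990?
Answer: -1975/2 ≈ -987.50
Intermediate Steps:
U = -990
U - 35/p(11) = -990 - 35/(-14) = -990 - 35*(-1)/14 = -990 - 1*(-5/2) = -990 + 5/2 = -1975/2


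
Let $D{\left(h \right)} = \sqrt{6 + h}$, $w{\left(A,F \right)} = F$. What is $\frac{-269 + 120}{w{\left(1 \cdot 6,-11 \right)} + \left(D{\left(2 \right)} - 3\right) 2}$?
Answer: $\frac{2533}{257} + \frac{596 \sqrt{2}}{257} \approx 13.136$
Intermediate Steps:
$\frac{-269 + 120}{w{\left(1 \cdot 6,-11 \right)} + \left(D{\left(2 \right)} - 3\right) 2} = \frac{-269 + 120}{-11 + \left(\sqrt{6 + 2} - 3\right) 2} = - \frac{149}{-11 + \left(\sqrt{8} - 3\right) 2} = - \frac{149}{-11 + \left(2 \sqrt{2} - 3\right) 2} = - \frac{149}{-11 + \left(-3 + 2 \sqrt{2}\right) 2} = - \frac{149}{-11 - \left(6 - 4 \sqrt{2}\right)} = - \frac{149}{-17 + 4 \sqrt{2}}$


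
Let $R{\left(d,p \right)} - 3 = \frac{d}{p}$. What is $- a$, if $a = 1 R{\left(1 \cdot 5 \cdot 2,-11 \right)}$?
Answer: $- \frac{23}{11} \approx -2.0909$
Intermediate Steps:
$R{\left(d,p \right)} = 3 + \frac{d}{p}$
$a = \frac{23}{11}$ ($a = 1 \left(3 + \frac{1 \cdot 5 \cdot 2}{-11}\right) = 1 \left(3 + 5 \cdot 2 \left(- \frac{1}{11}\right)\right) = 1 \left(3 + 10 \left(- \frac{1}{11}\right)\right) = 1 \left(3 - \frac{10}{11}\right) = 1 \cdot \frac{23}{11} = \frac{23}{11} \approx 2.0909$)
$- a = \left(-1\right) \frac{23}{11} = - \frac{23}{11}$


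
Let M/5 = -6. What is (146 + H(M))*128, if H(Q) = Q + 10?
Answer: 16128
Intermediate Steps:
M = -30 (M = 5*(-6) = -30)
H(Q) = 10 + Q
(146 + H(M))*128 = (146 + (10 - 30))*128 = (146 - 20)*128 = 126*128 = 16128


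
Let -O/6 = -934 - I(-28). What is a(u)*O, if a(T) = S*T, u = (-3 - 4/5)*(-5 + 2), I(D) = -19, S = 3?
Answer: 187758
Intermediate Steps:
u = 57/5 (u = (-3 - 4*⅕)*(-3) = (-3 - ⅘)*(-3) = -19/5*(-3) = 57/5 ≈ 11.400)
a(T) = 3*T
O = 5490 (O = -6*(-934 - 1*(-19)) = -6*(-934 + 19) = -6*(-915) = 5490)
a(u)*O = (3*(57/5))*5490 = (171/5)*5490 = 187758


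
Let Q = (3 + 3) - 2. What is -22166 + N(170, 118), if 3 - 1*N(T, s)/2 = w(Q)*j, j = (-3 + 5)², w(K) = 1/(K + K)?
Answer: -22161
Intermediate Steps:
Q = 4 (Q = 6 - 2 = 4)
w(K) = 1/(2*K)
j = 4 (j = 2² = 4)
N(T, s) = 5 (N(T, s) = 6 - 2*(½)/4*4 = 6 - 2*(½)*(¼)*4 = 6 - 4/4 = 6 - 2*½ = 6 - 1 = 5)
-22166 + N(170, 118) = -22166 + 5 = -22161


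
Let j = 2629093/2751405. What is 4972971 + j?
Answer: 13682659903348/2751405 ≈ 4.9730e+6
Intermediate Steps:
j = 2629093/2751405 (j = 2629093*(1/2751405) = 2629093/2751405 ≈ 0.95555)
4972971 + j = 4972971 + 2629093/2751405 = 13682659903348/2751405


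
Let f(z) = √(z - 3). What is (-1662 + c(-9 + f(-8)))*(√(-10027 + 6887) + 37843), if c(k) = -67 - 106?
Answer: -69441905 - 3670*I*√785 ≈ -6.9442e+7 - 1.0283e+5*I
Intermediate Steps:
f(z) = √(-3 + z)
c(k) = -173
(-1662 + c(-9 + f(-8)))*(√(-10027 + 6887) + 37843) = (-1662 - 173)*(√(-10027 + 6887) + 37843) = -1835*(√(-3140) + 37843) = -1835*(2*I*√785 + 37843) = -1835*(37843 + 2*I*√785) = -69441905 - 3670*I*√785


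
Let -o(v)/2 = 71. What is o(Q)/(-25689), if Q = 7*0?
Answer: 142/25689 ≈ 0.0055277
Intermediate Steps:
Q = 0
o(v) = -142 (o(v) = -2*71 = -142)
o(Q)/(-25689) = -142/(-25689) = -142*(-1/25689) = 142/25689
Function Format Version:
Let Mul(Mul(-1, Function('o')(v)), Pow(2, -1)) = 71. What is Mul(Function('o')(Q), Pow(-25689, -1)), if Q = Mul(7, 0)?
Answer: Rational(142, 25689) ≈ 0.0055277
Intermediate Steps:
Q = 0
Function('o')(v) = -142 (Function('o')(v) = Mul(-2, 71) = -142)
Mul(Function('o')(Q), Pow(-25689, -1)) = Mul(-142, Pow(-25689, -1)) = Mul(-142, Rational(-1, 25689)) = Rational(142, 25689)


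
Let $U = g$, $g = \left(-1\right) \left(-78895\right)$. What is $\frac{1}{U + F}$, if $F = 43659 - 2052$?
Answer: $\frac{1}{120502} \approx 8.2986 \cdot 10^{-6}$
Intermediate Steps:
$g = 78895$
$U = 78895$
$F = 41607$
$\frac{1}{U + F} = \frac{1}{78895 + 41607} = \frac{1}{120502}$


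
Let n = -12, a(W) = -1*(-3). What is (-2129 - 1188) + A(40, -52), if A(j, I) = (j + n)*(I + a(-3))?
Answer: -4689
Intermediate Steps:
a(W) = 3
A(j, I) = (-12 + j)*(3 + I) (A(j, I) = (j - 12)*(I + 3) = (-12 + j)*(3 + I))
(-2129 - 1188) + A(40, -52) = (-2129 - 1188) + (-36 - 12*(-52) + 3*40 - 52*40) = -3317 + (-36 + 624 + 120 - 2080) = -3317 - 1372 = -4689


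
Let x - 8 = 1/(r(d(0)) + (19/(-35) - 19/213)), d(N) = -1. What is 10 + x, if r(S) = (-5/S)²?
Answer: 3277389/181663 ≈ 18.041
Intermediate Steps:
r(S) = 25/S²
x = 1460759/181663 (x = 8 + 1/(25/(-1)² + (19/(-35) - 19/213)) = 8 + 1/(25*1 + (19*(-1/35) - 19*1/213)) = 8 + 1/(25 + (-19/35 - 19/213)) = 8 + 1/(25 - 4712/7455) = 8 + 1/(181663/7455) = 8 + 7455/181663 = 1460759/181663 ≈ 8.0410)
10 + x = 10 + 1460759/181663 = 3277389/181663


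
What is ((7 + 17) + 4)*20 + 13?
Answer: 573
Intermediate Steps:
((7 + 17) + 4)*20 + 13 = (24 + 4)*20 + 13 = 28*20 + 13 = 560 + 13 = 573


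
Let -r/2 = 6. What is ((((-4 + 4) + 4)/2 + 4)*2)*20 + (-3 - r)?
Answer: 249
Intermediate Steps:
r = -12 (r = -2*6 = -12)
((((-4 + 4) + 4)/2 + 4)*2)*20 + (-3 - r) = ((((-4 + 4) + 4)/2 + 4)*2)*20 + (-3 - 1*(-12)) = (((0 + 4)*(½) + 4)*2)*20 + (-3 + 12) = ((4*(½) + 4)*2)*20 + 9 = ((2 + 4)*2)*20 + 9 = (6*2)*20 + 9 = 12*20 + 9 = 240 + 9 = 249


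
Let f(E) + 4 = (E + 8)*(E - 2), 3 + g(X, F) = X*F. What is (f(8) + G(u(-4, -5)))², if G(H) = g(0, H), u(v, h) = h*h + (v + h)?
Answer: 7921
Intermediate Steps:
g(X, F) = -3 + F*X (g(X, F) = -3 + X*F = -3 + F*X)
u(v, h) = h + v + h² (u(v, h) = h² + (h + v) = h + v + h²)
f(E) = -4 + (-2 + E)*(8 + E) (f(E) = -4 + (E + 8)*(E - 2) = -4 + (8 + E)*(-2 + E) = -4 + (-2 + E)*(8 + E))
G(H) = -3 (G(H) = -3 + H*0 = -3 + 0 = -3)
(f(8) + G(u(-4, -5)))² = ((-20 + 8² + 6*8) - 3)² = ((-20 + 64 + 48) - 3)² = (92 - 3)² = 89² = 7921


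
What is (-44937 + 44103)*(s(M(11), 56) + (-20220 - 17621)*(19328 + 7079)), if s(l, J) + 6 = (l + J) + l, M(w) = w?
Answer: 833388857310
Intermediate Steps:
s(l, J) = -6 + J + 2*l (s(l, J) = -6 + ((l + J) + l) = -6 + ((J + l) + l) = -6 + (J + 2*l) = -6 + J + 2*l)
(-44937 + 44103)*(s(M(11), 56) + (-20220 - 17621)*(19328 + 7079)) = (-44937 + 44103)*((-6 + 56 + 2*11) + (-20220 - 17621)*(19328 + 7079)) = -834*((-6 + 56 + 22) - 37841*26407) = -834*(72 - 999267287) = -834*(-999267215) = 833388857310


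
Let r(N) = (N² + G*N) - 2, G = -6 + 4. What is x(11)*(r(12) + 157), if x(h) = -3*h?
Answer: -9075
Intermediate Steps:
G = -2
r(N) = -2 + N² - 2*N (r(N) = (N² - 2*N) - 2 = -2 + N² - 2*N)
x(11)*(r(12) + 157) = (-3*11)*((-2 + 12² - 2*12) + 157) = -33*((-2 + 144 - 24) + 157) = -33*(118 + 157) = -33*275 = -9075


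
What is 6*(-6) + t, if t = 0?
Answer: -36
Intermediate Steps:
6*(-6) + t = 6*(-6) + 0 = -36 + 0 = -36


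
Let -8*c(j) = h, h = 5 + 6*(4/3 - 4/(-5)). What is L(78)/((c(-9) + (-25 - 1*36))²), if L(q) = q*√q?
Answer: 41600*√78/2131947 ≈ 0.17233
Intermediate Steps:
L(q) = q^(3/2)
h = 89/5 (h = 5 + 6*(4*(⅓) - 4*(-⅕)) = 5 + 6*(4/3 + ⅘) = 5 + 6*(32/15) = 5 + 64/5 = 89/5 ≈ 17.800)
c(j) = -89/40 (c(j) = -⅛*89/5 = -89/40)
L(78)/((c(-9) + (-25 - 1*36))²) = 78^(3/2)/((-89/40 + (-25 - 1*36))²) = (78*√78)/((-89/40 + (-25 - 36))²) = (78*√78)/((-89/40 - 61)²) = (78*√78)/((-2529/40)²) = (78*√78)/(6395841/1600) = (78*√78)*(1600/6395841) = 41600*√78/2131947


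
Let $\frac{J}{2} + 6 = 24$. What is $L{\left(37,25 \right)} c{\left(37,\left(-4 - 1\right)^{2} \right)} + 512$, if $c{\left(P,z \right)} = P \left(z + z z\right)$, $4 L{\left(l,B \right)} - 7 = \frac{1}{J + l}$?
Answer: $\frac{3115776}{73} \approx 42682.0$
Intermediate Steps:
$J = 36$ ($J = -12 + 2 \cdot 24 = -12 + 48 = 36$)
$L{\left(l,B \right)} = \frac{7}{4} + \frac{1}{4 \left(36 + l\right)}$
$c{\left(P,z \right)} = P \left(z + z^{2}\right)$
$L{\left(37,25 \right)} c{\left(37,\left(-4 - 1\right)^{2} \right)} + 512 = \frac{253 + 7 \cdot 37}{4 \left(36 + 37\right)} 37 \left(-4 - 1\right)^{2} \left(1 + \left(-4 - 1\right)^{2}\right) + 512 = \frac{253 + 259}{4 \cdot 73} \cdot 37 \left(-5\right)^{2} \left(1 + \left(-5\right)^{2}\right) + 512 = \frac{1}{4} \cdot \frac{1}{73} \cdot 512 \cdot 37 \cdot 25 \left(1 + 25\right) + 512 = \frac{128 \cdot 37 \cdot 25 \cdot 26}{73} + 512 = \frac{128}{73} \cdot 24050 + 512 = \frac{3078400}{73} + 512 = \frac{3115776}{73}$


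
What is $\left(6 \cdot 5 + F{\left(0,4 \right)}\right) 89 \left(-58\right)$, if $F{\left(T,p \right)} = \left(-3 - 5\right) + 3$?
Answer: $-129050$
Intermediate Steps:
$F{\left(T,p \right)} = -5$ ($F{\left(T,p \right)} = -8 + 3 = -5$)
$\left(6 \cdot 5 + F{\left(0,4 \right)}\right) 89 \left(-58\right) = \left(6 \cdot 5 - 5\right) 89 \left(-58\right) = \left(30 - 5\right) 89 \left(-58\right) = 25 \cdot 89 \left(-58\right) = 2225 \left(-58\right) = -129050$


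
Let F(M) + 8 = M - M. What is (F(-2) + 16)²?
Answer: 64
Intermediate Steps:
F(M) = -8 (F(M) = -8 + (M - M) = -8 + 0 = -8)
(F(-2) + 16)² = (-8 + 16)² = 8² = 64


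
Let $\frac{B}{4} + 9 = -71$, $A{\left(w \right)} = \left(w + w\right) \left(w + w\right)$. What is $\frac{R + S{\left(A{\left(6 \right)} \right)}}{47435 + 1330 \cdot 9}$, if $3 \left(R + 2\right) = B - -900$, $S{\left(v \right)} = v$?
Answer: $\frac{1006}{178215} \approx 0.0056449$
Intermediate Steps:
$A{\left(w \right)} = 4 w^{2}$ ($A{\left(w \right)} = 2 w 2 w = 4 w^{2}$)
$B = -320$ ($B = -36 + 4 \left(-71\right) = -36 - 284 = -320$)
$R = \frac{574}{3}$ ($R = -2 + \frac{-320 - -900}{3} = -2 + \frac{-320 + 900}{3} = -2 + \frac{1}{3} \cdot 580 = -2 + \frac{580}{3} = \frac{574}{3} \approx 191.33$)
$\frac{R + S{\left(A{\left(6 \right)} \right)}}{47435 + 1330 \cdot 9} = \frac{\frac{574}{3} + 4 \cdot 6^{2}}{47435 + 1330 \cdot 9} = \frac{\frac{574}{3} + 4 \cdot 36}{47435 + 11970} = \frac{\frac{574}{3} + 144}{59405} = \frac{1006}{3} \cdot \frac{1}{59405} = \frac{1006}{178215}$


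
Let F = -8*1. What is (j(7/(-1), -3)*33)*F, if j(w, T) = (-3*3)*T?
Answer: -7128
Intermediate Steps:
F = -8
j(w, T) = -9*T
(j(7/(-1), -3)*33)*F = (-9*(-3)*33)*(-8) = (27*33)*(-8) = 891*(-8) = -7128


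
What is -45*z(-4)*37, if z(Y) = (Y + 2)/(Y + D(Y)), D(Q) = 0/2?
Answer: -1665/2 ≈ -832.50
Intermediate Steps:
D(Q) = 0 (D(Q) = 0*(½) = 0)
z(Y) = (2 + Y)/Y (z(Y) = (Y + 2)/(Y + 0) = (2 + Y)/Y)
-45*z(-4)*37 = -45*(2 - 4)/(-4)*37 = -(-45)*(-2)/4*37 = -45*½*37 = -45/2*37 = -1665/2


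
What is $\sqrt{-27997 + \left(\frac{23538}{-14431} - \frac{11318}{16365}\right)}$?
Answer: $\frac{i \sqrt{1561609341044134466145}}{236163315} \approx 167.33 i$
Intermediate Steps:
$\sqrt{-27997 + \left(\frac{23538}{-14431} - \frac{11318}{16365}\right)} = \sqrt{-27997 + \left(23538 \left(- \frac{1}{14431}\right) - \frac{11318}{16365}\right)} = \sqrt{-27997 - \frac{548529428}{236163315}} = \sqrt{- \frac{6612412859483}{236163315}} = \frac{i \sqrt{1561609341044134466145}}{236163315}$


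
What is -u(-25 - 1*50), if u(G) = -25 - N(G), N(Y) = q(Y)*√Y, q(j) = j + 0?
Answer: 25 - 375*I*√3 ≈ 25.0 - 649.52*I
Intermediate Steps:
q(j) = j
N(Y) = Y^(3/2) (N(Y) = Y*√Y = Y^(3/2))
u(G) = -25 - G^(3/2)
-u(-25 - 1*50) = -(-25 - (-25 - 1*50)^(3/2)) = -(-25 - (-25 - 50)^(3/2)) = -(-25 - (-75)^(3/2)) = -(-25 - (-375)*I*√3) = -(-25 + 375*I*√3) = 25 - 375*I*√3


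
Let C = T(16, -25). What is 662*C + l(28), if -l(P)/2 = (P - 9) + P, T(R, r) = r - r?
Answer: -94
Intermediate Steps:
T(R, r) = 0
l(P) = 18 - 4*P (l(P) = -2*((P - 9) + P) = -2*((-9 + P) + P) = -2*(-9 + 2*P) = 18 - 4*P)
C = 0
662*C + l(28) = 662*0 + (18 - 4*28) = 0 + (18 - 112) = 0 - 94 = -94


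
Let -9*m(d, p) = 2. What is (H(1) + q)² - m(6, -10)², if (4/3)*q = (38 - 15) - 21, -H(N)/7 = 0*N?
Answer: 713/324 ≈ 2.2006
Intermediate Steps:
m(d, p) = -2/9 (m(d, p) = -⅑*2 = -2/9)
H(N) = 0 (H(N) = -0*N = -7*0 = 0)
q = 3/2 (q = 3*((38 - 15) - 21)/4 = 3*(23 - 21)/4 = (¾)*2 = 3/2 ≈ 1.5000)
(H(1) + q)² - m(6, -10)² = (0 + 3/2)² - (-2/9)² = (3/2)² - 1*4/81 = 9/4 - 4/81 = 713/324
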